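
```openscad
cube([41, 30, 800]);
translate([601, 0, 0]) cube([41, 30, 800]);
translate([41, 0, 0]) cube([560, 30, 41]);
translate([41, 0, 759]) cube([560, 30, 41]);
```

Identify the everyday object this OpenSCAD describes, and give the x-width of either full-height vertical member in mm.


A picture frame. The border width is 41 mm.

Four thin pieces enclosing a rectangular opening — a picture frame. The two full-height stiles are 800 mm tall; the top rail sits at z = 759 and is 41 mm tall, so the border above the opening is 800 − 759 = 41 mm, matching the stile x-width.


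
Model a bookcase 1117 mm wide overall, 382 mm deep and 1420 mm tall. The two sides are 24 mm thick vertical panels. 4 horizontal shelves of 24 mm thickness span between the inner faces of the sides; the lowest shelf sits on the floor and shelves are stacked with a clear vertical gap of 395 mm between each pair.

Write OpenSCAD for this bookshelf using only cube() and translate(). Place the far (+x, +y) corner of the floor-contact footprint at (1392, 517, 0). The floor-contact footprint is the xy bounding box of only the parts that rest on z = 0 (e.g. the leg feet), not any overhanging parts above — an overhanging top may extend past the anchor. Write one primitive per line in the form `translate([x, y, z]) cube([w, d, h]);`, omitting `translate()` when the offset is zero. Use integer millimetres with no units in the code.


translate([275, 135, 0]) cube([24, 382, 1420]);
translate([1368, 135, 0]) cube([24, 382, 1420]);
translate([299, 135, 0]) cube([1069, 382, 24]);
translate([299, 135, 419]) cube([1069, 382, 24]);
translate([299, 135, 838]) cube([1069, 382, 24]);
translate([299, 135, 1257]) cube([1069, 382, 24]);


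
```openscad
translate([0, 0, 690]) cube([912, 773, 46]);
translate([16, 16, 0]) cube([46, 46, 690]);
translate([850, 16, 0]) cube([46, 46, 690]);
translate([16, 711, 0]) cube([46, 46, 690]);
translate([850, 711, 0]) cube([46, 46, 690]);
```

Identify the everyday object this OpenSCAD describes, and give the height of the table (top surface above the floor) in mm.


A table. The table height is 736 mm.

A 912×773×46 slab sits at z = 690 on four 46 mm square posts — a table. The top surface is at 690 + 46 = 736 mm.


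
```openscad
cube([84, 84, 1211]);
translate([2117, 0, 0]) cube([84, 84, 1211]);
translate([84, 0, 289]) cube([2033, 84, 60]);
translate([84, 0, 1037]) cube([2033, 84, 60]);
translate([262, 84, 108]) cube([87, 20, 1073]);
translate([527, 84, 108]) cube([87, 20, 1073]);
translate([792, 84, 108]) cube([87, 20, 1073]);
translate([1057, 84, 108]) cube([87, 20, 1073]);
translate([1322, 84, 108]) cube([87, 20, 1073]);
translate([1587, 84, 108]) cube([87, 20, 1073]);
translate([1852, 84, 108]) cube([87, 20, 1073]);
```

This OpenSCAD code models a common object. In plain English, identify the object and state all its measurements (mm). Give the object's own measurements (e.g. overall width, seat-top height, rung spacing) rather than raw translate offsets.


A fence section. Two 84×84 mm posts, 1211 mm tall, stand on the floor with a clear span of 2033 mm between their inner faces. Two horizontal rails of 84×60 mm section span the gap between the posts with their undersides at z = 289 mm and z = 1037 mm, flush with the posts' −y face. 7 pickets, each 87 mm wide, 20 mm thick and 1073 mm tall, are fixed to the +y face of the rails with their bottoms at z = 108 mm, spaced across the span with a 178 mm gap after the −x post and between neighbouring pickets and before the +x post.


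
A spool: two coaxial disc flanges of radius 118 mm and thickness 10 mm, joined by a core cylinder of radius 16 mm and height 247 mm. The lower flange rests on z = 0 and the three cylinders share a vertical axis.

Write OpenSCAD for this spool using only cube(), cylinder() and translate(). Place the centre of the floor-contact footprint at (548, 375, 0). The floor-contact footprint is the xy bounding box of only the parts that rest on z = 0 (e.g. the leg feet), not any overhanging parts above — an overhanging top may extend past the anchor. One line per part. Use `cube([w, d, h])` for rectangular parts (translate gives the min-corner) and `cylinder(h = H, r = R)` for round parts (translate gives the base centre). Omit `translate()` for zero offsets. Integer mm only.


translate([548, 375, 0]) cylinder(h = 10, r = 118);
translate([548, 375, 10]) cylinder(h = 247, r = 16);
translate([548, 375, 257]) cylinder(h = 10, r = 118);


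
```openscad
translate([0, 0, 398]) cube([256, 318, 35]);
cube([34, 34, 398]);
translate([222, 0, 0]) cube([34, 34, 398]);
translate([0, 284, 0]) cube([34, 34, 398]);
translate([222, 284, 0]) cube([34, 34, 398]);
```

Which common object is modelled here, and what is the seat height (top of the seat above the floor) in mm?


A stool. The seat height is 433 mm.

A 256×318×35 slab at z = 398 on four corner posts — a stool. The seat top is 398 + 35 = 433 mm.


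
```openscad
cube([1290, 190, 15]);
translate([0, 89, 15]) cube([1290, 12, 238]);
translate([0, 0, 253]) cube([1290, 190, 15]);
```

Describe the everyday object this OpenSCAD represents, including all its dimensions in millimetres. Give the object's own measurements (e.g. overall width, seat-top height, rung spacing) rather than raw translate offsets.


An I-beam lying along x, 1290 mm long. Overall section height 268 mm. Two flanges 190 mm wide (y) and 15 mm thick, one on the floor and one at the top; a web 12 mm thick runs between them, centred on the flange width.


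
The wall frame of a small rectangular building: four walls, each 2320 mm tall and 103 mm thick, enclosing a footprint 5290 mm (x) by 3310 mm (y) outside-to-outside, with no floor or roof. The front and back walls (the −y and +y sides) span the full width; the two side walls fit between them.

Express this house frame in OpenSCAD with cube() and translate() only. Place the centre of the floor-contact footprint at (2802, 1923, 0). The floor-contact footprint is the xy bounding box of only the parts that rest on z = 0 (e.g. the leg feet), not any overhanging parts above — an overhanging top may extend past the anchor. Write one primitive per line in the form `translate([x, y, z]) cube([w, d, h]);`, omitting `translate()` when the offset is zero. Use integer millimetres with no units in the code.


translate([157, 268, 0]) cube([5290, 103, 2320]);
translate([157, 3475, 0]) cube([5290, 103, 2320]);
translate([157, 371, 0]) cube([103, 3104, 2320]);
translate([5344, 371, 0]) cube([103, 3104, 2320]);


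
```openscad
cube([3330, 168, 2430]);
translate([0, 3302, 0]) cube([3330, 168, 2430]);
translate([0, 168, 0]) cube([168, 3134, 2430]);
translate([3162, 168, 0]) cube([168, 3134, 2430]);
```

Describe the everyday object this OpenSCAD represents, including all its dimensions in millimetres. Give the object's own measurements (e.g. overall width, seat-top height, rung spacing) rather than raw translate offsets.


The wall frame of a small rectangular building: four walls, each 2430 mm tall and 168 mm thick, enclosing a footprint 3330 mm (x) by 3470 mm (y) outside-to-outside, with no floor or roof. The front and back walls (the −y and +y sides) span the full width; the two side walls fit between them.


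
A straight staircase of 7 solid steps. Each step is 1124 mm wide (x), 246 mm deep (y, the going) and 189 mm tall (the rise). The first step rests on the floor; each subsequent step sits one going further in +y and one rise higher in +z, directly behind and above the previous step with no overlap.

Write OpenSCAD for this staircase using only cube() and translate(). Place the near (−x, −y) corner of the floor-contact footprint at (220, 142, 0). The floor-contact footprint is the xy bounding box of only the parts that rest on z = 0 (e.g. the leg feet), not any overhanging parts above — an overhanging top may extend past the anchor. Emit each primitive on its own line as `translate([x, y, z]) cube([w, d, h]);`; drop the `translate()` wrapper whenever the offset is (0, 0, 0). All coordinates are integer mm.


translate([220, 142, 0]) cube([1124, 246, 189]);
translate([220, 388, 189]) cube([1124, 246, 189]);
translate([220, 634, 378]) cube([1124, 246, 189]);
translate([220, 880, 567]) cube([1124, 246, 189]);
translate([220, 1126, 756]) cube([1124, 246, 189]);
translate([220, 1372, 945]) cube([1124, 246, 189]);
translate([220, 1618, 1134]) cube([1124, 246, 189]);


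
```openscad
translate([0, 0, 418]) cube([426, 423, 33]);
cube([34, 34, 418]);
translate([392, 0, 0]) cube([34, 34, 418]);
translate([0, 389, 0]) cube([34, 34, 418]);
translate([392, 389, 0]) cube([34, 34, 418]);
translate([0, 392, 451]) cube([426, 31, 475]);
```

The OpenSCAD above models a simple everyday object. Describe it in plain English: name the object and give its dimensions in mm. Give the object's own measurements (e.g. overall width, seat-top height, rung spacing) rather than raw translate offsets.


A chair. The seat is a 426×423×33 mm slab with its top at z = 451 mm, on four 34×34 mm corner legs (flush with the seat edges, standing on z = 0). A flat backrest 31 mm thick, 475 mm tall, spans the full seat width and rises from the seat top along its +y edge, rear face flush with the rear of the seat.


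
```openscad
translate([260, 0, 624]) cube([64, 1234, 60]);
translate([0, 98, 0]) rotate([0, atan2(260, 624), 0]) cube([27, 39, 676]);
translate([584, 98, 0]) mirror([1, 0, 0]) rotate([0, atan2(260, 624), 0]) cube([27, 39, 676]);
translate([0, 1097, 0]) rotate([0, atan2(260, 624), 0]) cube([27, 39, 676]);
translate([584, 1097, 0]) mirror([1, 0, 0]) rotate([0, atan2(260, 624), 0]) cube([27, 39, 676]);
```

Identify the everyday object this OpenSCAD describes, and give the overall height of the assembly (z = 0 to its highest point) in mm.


A sawhorse. The overall height is 684 mm.

A beam across two mirrored pairs of raked legs — a sawhorse. The beam's underside is at z = 624 (matching the legs' vertical rise in atan2(260, 624)) and the beam is 60 mm tall, so its top is at 624 + 60 = 684 mm. The raked legs top out at the beam's underside, so that is the highest point.


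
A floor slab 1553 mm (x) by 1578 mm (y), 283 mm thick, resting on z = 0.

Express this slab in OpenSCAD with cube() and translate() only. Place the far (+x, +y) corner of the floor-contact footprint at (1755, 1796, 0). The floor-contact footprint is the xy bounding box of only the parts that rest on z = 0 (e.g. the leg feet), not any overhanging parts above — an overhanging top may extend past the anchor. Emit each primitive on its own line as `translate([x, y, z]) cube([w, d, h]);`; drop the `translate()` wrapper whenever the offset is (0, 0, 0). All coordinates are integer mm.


translate([202, 218, 0]) cube([1553, 1578, 283]);


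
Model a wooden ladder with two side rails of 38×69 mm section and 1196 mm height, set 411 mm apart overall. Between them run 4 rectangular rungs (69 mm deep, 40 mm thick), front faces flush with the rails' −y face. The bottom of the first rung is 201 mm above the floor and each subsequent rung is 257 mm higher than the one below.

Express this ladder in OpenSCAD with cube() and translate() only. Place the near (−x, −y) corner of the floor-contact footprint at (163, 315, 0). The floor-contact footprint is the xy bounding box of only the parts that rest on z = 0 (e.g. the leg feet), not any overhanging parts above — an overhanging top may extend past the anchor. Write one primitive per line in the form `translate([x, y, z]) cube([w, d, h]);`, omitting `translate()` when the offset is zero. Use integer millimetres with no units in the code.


translate([163, 315, 0]) cube([38, 69, 1196]);
translate([536, 315, 0]) cube([38, 69, 1196]);
translate([201, 315, 201]) cube([335, 69, 40]);
translate([201, 315, 458]) cube([335, 69, 40]);
translate([201, 315, 715]) cube([335, 69, 40]);
translate([201, 315, 972]) cube([335, 69, 40]);


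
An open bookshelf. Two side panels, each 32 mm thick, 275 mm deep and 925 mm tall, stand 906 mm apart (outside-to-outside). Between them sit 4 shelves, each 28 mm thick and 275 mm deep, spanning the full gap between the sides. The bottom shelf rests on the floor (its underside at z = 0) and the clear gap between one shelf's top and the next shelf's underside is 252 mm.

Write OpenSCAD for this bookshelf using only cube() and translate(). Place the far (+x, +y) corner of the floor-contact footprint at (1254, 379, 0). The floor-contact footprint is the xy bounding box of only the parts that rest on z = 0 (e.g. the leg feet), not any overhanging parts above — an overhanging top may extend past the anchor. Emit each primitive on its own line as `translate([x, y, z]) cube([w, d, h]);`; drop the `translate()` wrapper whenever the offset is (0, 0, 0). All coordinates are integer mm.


translate([348, 104, 0]) cube([32, 275, 925]);
translate([1222, 104, 0]) cube([32, 275, 925]);
translate([380, 104, 0]) cube([842, 275, 28]);
translate([380, 104, 280]) cube([842, 275, 28]);
translate([380, 104, 560]) cube([842, 275, 28]);
translate([380, 104, 840]) cube([842, 275, 28]);


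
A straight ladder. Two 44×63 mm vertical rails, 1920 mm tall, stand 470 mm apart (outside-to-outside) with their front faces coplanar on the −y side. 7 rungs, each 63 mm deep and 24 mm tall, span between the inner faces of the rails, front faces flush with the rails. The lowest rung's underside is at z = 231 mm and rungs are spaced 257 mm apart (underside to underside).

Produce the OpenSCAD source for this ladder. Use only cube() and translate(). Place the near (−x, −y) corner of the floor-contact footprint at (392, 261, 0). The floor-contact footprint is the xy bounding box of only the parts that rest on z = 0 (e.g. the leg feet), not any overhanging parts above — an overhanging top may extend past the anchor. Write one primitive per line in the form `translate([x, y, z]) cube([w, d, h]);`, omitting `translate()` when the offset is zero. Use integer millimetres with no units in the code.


translate([392, 261, 0]) cube([44, 63, 1920]);
translate([818, 261, 0]) cube([44, 63, 1920]);
translate([436, 261, 231]) cube([382, 63, 24]);
translate([436, 261, 488]) cube([382, 63, 24]);
translate([436, 261, 745]) cube([382, 63, 24]);
translate([436, 261, 1002]) cube([382, 63, 24]);
translate([436, 261, 1259]) cube([382, 63, 24]);
translate([436, 261, 1516]) cube([382, 63, 24]);
translate([436, 261, 1773]) cube([382, 63, 24]);


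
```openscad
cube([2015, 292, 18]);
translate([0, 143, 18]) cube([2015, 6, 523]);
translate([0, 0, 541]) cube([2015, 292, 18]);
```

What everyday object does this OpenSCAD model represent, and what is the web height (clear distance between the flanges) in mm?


An I-beam. The web height is 523 mm.

Two wide flanges with a thin centred web — an I-beam. Overall 559 mm minus two 18 mm flanges gives a web of 559 − 2·18 = 523 mm.


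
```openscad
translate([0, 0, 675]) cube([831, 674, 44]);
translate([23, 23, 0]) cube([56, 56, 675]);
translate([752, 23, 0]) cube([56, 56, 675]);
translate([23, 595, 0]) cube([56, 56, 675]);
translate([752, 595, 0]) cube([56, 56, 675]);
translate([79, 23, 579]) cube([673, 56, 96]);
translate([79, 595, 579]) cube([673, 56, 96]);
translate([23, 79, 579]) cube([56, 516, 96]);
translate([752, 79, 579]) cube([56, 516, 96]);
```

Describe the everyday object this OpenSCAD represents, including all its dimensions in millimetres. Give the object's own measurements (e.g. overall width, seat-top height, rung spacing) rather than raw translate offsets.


A rectangular dining table. The top is 831×674×44 mm with its upper surface at z = 719 mm. It stands on four 56×56 mm square legs, each inset 23 mm from the nearest pair of top edges, running from the floor to the underside of the top. Four apron rails, 56 mm thick and 96 mm tall, run between adjacent legs with their top edges flush with the underside of the top and their outer faces flush with the legs' outer faces.


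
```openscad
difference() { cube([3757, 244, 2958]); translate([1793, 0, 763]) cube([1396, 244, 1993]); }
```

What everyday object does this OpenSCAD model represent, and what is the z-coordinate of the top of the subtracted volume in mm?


A wall with a window opening. The window head height is 2756 mm.

A wall with a rectangular opening subtracted — a window. Sill at z = 763, opening 1993 mm tall, so the head is at 763 + 1993 = 2756 mm.


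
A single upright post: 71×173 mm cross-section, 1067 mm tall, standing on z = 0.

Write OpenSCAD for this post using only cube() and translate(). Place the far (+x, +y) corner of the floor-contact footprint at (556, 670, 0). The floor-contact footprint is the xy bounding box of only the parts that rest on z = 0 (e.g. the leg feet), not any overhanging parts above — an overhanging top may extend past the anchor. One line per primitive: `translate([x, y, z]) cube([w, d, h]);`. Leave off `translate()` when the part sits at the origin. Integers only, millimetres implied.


translate([485, 497, 0]) cube([71, 173, 1067]);


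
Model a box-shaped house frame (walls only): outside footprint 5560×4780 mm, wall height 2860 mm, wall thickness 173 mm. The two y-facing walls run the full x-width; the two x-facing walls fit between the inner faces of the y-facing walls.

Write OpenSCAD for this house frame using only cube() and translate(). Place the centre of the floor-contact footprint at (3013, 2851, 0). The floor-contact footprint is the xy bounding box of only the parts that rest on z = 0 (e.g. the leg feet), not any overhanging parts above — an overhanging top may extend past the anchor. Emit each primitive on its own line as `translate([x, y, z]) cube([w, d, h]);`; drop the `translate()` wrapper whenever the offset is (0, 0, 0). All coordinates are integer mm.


translate([233, 461, 0]) cube([5560, 173, 2860]);
translate([233, 5068, 0]) cube([5560, 173, 2860]);
translate([233, 634, 0]) cube([173, 4434, 2860]);
translate([5620, 634, 0]) cube([173, 4434, 2860]);


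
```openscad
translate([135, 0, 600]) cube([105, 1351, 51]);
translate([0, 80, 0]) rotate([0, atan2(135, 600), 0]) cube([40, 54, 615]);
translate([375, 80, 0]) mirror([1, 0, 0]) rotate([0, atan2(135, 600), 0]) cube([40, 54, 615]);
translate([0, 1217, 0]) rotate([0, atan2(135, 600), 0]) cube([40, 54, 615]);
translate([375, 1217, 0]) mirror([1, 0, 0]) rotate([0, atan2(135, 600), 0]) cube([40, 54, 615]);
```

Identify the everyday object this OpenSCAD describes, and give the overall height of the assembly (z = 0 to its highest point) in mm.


A sawhorse. The overall height is 651 mm.

A beam across two mirrored pairs of raked legs — a sawhorse. The beam's underside is at z = 600 (matching the legs' vertical rise in atan2(135, 600)) and the beam is 51 mm tall, so its top is at 600 + 51 = 651 mm. The raked legs top out at the beam's underside, so that is the highest point.


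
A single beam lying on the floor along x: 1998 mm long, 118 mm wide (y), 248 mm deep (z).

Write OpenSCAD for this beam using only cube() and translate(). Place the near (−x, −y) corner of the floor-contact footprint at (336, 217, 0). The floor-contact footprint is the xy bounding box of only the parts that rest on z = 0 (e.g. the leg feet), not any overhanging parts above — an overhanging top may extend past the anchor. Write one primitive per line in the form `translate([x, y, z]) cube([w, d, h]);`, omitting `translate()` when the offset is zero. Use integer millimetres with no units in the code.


translate([336, 217, 0]) cube([1998, 118, 248]);


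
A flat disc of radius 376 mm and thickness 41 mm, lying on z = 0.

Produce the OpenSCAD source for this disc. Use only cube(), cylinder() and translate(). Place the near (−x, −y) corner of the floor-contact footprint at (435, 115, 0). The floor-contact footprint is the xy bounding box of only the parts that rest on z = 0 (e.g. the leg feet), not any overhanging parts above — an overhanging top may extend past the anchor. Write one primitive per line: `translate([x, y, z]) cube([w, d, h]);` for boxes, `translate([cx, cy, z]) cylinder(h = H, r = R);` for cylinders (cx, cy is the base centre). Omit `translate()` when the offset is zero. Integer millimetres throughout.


translate([811, 491, 0]) cylinder(h = 41, r = 376);


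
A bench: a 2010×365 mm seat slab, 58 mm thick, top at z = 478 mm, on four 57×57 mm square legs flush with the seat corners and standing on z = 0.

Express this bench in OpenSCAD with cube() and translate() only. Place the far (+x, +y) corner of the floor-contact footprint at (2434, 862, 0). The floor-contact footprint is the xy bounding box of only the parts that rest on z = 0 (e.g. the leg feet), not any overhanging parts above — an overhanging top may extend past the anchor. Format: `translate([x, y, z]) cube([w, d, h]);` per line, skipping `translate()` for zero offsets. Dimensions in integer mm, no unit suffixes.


translate([424, 497, 420]) cube([2010, 365, 58]);
translate([424, 497, 0]) cube([57, 57, 420]);
translate([424, 805, 0]) cube([57, 57, 420]);
translate([2377, 497, 0]) cube([57, 57, 420]);
translate([2377, 805, 0]) cube([57, 57, 420]);


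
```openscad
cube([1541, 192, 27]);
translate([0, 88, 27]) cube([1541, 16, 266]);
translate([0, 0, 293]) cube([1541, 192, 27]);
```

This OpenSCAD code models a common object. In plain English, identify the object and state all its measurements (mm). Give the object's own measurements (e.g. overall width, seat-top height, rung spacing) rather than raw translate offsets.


An I-beam lying along x, 1541 mm long. Overall section height 320 mm. Two flanges 192 mm wide (y) and 27 mm thick, one on the floor and one at the top; a web 16 mm thick runs between them, centred on the flange width.


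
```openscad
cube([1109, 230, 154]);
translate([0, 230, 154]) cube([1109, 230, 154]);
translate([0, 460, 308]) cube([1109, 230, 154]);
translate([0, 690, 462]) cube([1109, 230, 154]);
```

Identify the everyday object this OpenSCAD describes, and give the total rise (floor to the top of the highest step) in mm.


A staircase. The total rise is 616 mm.

4 identical blocks, each offset up and back from the previous — a staircase. Each step is 154 mm tall and there are 4 of them, so the total rise is 4 × 154 = 616 mm.


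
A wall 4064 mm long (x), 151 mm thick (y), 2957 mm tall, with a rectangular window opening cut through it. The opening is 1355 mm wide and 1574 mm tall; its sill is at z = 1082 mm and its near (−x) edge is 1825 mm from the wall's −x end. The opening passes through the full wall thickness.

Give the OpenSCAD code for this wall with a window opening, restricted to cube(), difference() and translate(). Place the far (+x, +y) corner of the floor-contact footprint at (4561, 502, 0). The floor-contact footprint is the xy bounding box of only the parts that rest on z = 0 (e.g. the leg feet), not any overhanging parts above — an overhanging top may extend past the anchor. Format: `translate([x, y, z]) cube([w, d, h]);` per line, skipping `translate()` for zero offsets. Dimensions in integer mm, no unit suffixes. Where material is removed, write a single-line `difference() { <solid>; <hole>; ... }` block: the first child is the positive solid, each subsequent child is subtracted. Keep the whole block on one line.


difference() { translate([497, 351, 0]) cube([4064, 151, 2957]); translate([2322, 351, 1082]) cube([1355, 151, 1574]); }


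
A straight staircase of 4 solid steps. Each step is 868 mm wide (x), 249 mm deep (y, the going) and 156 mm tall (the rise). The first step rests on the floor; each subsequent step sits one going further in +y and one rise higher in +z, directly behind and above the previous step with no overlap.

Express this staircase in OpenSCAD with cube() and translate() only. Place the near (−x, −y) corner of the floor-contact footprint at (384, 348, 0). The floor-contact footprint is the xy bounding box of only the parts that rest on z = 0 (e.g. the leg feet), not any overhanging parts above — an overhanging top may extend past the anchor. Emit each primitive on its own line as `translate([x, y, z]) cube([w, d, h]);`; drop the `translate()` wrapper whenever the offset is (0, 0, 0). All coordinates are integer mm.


translate([384, 348, 0]) cube([868, 249, 156]);
translate([384, 597, 156]) cube([868, 249, 156]);
translate([384, 846, 312]) cube([868, 249, 156]);
translate([384, 1095, 468]) cube([868, 249, 156]);


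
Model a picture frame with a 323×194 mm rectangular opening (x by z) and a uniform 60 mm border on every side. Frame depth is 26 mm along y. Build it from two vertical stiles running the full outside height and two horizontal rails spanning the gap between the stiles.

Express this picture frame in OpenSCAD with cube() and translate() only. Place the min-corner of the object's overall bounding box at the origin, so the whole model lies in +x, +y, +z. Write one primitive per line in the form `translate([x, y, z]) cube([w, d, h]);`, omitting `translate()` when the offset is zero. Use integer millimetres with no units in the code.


cube([60, 26, 314]);
translate([383, 0, 0]) cube([60, 26, 314]);
translate([60, 0, 0]) cube([323, 26, 60]);
translate([60, 0, 254]) cube([323, 26, 60]);


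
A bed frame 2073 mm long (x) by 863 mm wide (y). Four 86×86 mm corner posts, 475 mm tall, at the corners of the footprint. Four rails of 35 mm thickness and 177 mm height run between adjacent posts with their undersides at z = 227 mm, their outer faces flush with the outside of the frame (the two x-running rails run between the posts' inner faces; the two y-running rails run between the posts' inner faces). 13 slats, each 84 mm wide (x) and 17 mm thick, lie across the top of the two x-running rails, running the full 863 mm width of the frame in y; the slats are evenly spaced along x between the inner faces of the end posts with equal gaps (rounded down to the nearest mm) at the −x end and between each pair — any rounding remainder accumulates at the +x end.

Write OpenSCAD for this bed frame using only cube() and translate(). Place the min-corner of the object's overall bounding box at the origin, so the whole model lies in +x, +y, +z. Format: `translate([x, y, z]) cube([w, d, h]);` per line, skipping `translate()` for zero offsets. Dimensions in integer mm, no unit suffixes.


cube([86, 86, 475]);
translate([0, 777, 0]) cube([86, 86, 475]);
translate([1987, 0, 0]) cube([86, 86, 475]);
translate([1987, 777, 0]) cube([86, 86, 475]);
translate([86, 0, 227]) cube([1901, 35, 177]);
translate([86, 828, 227]) cube([1901, 35, 177]);
translate([0, 86, 227]) cube([35, 691, 177]);
translate([2038, 86, 227]) cube([35, 691, 177]);
translate([143, 0, 404]) cube([84, 863, 17]);
translate([284, 0, 404]) cube([84, 863, 17]);
translate([425, 0, 404]) cube([84, 863, 17]);
translate([566, 0, 404]) cube([84, 863, 17]);
translate([707, 0, 404]) cube([84, 863, 17]);
translate([848, 0, 404]) cube([84, 863, 17]);
translate([989, 0, 404]) cube([84, 863, 17]);
translate([1130, 0, 404]) cube([84, 863, 17]);
translate([1271, 0, 404]) cube([84, 863, 17]);
translate([1412, 0, 404]) cube([84, 863, 17]);
translate([1553, 0, 404]) cube([84, 863, 17]);
translate([1694, 0, 404]) cube([84, 863, 17]);
translate([1835, 0, 404]) cube([84, 863, 17]);


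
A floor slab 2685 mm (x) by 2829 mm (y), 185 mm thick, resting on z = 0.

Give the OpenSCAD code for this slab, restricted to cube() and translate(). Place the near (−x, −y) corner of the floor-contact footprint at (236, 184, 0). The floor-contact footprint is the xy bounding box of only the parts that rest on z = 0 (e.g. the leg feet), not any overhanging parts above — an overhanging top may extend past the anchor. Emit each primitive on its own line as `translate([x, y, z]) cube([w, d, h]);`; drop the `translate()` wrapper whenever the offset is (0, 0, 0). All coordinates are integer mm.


translate([236, 184, 0]) cube([2685, 2829, 185]);


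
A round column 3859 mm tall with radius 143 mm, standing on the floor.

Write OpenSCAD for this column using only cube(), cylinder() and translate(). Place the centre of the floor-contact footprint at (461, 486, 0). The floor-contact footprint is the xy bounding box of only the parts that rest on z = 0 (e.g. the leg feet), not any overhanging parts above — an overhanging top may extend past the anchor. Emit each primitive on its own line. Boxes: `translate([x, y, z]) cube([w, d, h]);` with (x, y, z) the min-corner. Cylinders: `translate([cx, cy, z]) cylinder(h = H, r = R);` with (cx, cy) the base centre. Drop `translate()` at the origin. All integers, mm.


translate([461, 486, 0]) cylinder(h = 3859, r = 143);


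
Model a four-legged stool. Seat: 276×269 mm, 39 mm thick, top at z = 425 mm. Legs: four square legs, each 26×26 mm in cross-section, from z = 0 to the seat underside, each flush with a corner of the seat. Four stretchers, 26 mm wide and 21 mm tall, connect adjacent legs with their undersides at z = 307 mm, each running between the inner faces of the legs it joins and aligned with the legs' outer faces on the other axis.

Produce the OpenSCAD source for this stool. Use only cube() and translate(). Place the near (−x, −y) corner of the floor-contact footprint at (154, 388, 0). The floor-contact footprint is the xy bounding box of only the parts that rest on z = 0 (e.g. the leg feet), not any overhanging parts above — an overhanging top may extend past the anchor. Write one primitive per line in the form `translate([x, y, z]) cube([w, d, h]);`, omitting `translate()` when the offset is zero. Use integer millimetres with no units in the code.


translate([154, 388, 386]) cube([276, 269, 39]);
translate([154, 388, 0]) cube([26, 26, 386]);
translate([404, 388, 0]) cube([26, 26, 386]);
translate([154, 631, 0]) cube([26, 26, 386]);
translate([404, 631, 0]) cube([26, 26, 386]);
translate([180, 388, 307]) cube([224, 26, 21]);
translate([180, 631, 307]) cube([224, 26, 21]);
translate([154, 414, 307]) cube([26, 217, 21]);
translate([404, 414, 307]) cube([26, 217, 21]);


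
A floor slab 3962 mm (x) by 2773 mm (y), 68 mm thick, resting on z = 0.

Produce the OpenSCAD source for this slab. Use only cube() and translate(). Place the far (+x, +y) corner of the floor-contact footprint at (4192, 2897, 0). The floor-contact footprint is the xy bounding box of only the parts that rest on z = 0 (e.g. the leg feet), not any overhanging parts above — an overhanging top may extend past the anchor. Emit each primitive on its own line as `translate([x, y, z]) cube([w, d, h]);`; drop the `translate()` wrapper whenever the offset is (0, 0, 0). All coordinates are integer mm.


translate([230, 124, 0]) cube([3962, 2773, 68]);


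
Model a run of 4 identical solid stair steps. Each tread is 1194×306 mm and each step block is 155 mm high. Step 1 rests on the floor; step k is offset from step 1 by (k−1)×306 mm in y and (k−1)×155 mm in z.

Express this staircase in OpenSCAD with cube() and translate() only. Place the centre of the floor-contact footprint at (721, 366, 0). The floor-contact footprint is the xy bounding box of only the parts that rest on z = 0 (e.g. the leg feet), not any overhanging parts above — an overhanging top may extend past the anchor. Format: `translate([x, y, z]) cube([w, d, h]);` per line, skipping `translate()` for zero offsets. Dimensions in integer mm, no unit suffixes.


translate([124, 213, 0]) cube([1194, 306, 155]);
translate([124, 519, 155]) cube([1194, 306, 155]);
translate([124, 825, 310]) cube([1194, 306, 155]);
translate([124, 1131, 465]) cube([1194, 306, 155]);


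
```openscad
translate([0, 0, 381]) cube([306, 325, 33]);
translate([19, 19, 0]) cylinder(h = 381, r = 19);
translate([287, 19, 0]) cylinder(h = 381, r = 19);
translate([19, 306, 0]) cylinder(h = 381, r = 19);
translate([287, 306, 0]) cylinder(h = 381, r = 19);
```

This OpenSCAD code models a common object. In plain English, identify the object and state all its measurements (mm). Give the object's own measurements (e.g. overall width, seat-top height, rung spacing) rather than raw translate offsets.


A four-legged stool. The seat is a 306×325×33 mm slab whose top surface is at z = 414 mm; four round legs, each 38 mm in diameter, run from the floor (z = 0) to the underside of the seat, each leg's axis is inset half a diameter from the nearest pair of seat edges (so the leg's bounding box is flush with the corner).


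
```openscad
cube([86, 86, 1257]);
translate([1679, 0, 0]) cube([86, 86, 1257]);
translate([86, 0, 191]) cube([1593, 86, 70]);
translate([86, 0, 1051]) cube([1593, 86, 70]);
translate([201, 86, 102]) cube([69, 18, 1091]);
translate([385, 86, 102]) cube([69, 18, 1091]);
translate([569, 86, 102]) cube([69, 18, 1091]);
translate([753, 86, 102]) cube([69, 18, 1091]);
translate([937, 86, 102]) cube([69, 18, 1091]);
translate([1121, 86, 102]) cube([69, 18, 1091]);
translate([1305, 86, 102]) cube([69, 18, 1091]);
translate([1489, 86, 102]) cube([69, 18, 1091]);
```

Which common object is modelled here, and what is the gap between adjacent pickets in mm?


A fence section. The picket gap is 115 mm.

Two posts, two rails, 8 pickets — a fence section. Span 1593 mm holds 8 pickets of 69 mm with 9 equal gaps: ⌊(1593 − 8·69) / 9⌋ = 115 mm.


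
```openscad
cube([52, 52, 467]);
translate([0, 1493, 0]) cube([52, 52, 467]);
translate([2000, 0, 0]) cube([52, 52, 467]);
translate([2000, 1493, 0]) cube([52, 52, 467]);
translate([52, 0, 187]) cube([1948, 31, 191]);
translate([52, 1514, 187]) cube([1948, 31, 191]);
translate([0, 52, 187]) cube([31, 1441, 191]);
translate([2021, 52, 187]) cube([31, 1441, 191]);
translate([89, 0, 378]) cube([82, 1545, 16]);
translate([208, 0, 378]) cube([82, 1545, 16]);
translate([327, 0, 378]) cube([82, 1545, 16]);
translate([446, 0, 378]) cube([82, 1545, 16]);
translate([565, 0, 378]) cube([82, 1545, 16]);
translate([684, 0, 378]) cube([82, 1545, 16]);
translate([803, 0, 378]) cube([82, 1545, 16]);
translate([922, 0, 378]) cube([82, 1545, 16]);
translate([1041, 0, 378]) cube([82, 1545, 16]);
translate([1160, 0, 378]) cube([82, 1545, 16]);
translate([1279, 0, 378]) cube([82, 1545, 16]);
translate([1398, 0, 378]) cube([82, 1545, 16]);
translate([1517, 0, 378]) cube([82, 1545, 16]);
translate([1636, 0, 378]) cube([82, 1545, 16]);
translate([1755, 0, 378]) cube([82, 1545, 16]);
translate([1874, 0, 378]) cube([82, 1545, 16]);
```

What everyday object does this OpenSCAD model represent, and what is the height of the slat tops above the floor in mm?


A bed frame. The slat-top height is 394 mm.

Four posts, four rails, and a row of slats — a bed frame. Slats sit on the rails at z = 187 + 191 = 378; with slat thickness 16, the top is 394 mm.


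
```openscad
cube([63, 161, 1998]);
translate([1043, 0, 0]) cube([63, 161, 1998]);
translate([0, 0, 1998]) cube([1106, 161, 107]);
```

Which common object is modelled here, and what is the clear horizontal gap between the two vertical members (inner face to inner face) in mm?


A door frame. The clear opening width is 980 mm.

Two 1998 mm tall posts with a header on top — a door frame. The left jamb is 63 mm wide at x = 0; the right jamb starts at x = 1043. The clear opening is 1043 − 63 = 980 mm.


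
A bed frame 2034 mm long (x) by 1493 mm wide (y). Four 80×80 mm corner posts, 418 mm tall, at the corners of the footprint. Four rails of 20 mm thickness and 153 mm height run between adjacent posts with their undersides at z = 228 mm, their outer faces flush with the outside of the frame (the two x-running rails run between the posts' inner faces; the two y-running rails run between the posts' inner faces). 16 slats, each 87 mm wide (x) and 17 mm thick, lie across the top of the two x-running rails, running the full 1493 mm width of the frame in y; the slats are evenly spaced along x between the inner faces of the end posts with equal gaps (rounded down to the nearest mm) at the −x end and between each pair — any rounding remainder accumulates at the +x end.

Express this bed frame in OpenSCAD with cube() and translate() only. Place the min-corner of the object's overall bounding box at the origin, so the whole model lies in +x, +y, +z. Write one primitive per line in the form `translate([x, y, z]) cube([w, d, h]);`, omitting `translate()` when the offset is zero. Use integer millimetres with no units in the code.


// slat z = rail_z + rail_h = 228 + 153 = 381
// slat gap = ⌊(1874 − 16·87) / 17⌋ = 28
cube([80, 80, 418]);
translate([0, 1413, 0]) cube([80, 80, 418]);
translate([1954, 0, 0]) cube([80, 80, 418]);
translate([1954, 1413, 0]) cube([80, 80, 418]);
translate([80, 0, 228]) cube([1874, 20, 153]);
translate([80, 1473, 228]) cube([1874, 20, 153]);
translate([0, 80, 228]) cube([20, 1333, 153]);
translate([2014, 80, 228]) cube([20, 1333, 153]);
translate([108, 0, 381]) cube([87, 1493, 17]);
translate([223, 0, 381]) cube([87, 1493, 17]);
translate([338, 0, 381]) cube([87, 1493, 17]);
translate([453, 0, 381]) cube([87, 1493, 17]);
translate([568, 0, 381]) cube([87, 1493, 17]);
translate([683, 0, 381]) cube([87, 1493, 17]);
translate([798, 0, 381]) cube([87, 1493, 17]);
translate([913, 0, 381]) cube([87, 1493, 17]);
translate([1028, 0, 381]) cube([87, 1493, 17]);
translate([1143, 0, 381]) cube([87, 1493, 17]);
translate([1258, 0, 381]) cube([87, 1493, 17]);
translate([1373, 0, 381]) cube([87, 1493, 17]);
translate([1488, 0, 381]) cube([87, 1493, 17]);
translate([1603, 0, 381]) cube([87, 1493, 17]);
translate([1718, 0, 381]) cube([87, 1493, 17]);
translate([1833, 0, 381]) cube([87, 1493, 17]);


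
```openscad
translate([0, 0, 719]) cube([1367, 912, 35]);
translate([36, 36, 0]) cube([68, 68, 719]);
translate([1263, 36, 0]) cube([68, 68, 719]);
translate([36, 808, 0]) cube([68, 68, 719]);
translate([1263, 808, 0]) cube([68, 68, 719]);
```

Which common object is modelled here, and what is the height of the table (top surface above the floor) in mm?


A table. The table height is 754 mm.

A 1367×912×35 slab sits at z = 719 on four 68 mm square posts — a table. The top surface is at 719 + 35 = 754 mm.


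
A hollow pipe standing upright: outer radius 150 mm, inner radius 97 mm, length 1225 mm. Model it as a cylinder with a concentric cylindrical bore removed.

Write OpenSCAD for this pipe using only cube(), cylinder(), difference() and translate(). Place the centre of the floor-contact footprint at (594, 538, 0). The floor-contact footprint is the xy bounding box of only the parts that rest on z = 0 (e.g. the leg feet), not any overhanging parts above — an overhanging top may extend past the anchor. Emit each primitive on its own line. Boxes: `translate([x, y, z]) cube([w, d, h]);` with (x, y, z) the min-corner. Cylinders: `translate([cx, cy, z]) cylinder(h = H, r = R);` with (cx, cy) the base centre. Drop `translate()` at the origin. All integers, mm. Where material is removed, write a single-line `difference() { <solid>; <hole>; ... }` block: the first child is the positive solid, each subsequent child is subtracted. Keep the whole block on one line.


difference() { translate([594, 538, 0]) cylinder(h = 1225, r = 150); translate([594, 538, 0]) cylinder(h = 1225, r = 97); }


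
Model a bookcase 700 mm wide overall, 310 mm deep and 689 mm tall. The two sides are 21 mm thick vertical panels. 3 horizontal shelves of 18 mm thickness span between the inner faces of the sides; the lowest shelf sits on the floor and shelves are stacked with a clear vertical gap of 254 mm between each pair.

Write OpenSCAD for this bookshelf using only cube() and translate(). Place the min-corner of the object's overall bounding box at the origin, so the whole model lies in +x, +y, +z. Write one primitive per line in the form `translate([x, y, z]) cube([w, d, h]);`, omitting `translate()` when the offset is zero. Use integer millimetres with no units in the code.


cube([21, 310, 689]);
translate([679, 0, 0]) cube([21, 310, 689]);
translate([21, 0, 0]) cube([658, 310, 18]);
translate([21, 0, 272]) cube([658, 310, 18]);
translate([21, 0, 544]) cube([658, 310, 18]);


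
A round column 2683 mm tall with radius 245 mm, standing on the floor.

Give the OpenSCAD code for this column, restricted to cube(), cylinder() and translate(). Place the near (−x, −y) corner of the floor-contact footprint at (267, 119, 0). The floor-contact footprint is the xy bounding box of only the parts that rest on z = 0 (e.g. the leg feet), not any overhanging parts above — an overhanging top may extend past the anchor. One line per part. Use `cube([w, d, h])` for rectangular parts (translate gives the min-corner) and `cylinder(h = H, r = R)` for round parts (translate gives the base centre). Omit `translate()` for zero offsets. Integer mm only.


translate([512, 364, 0]) cylinder(h = 2683, r = 245);
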